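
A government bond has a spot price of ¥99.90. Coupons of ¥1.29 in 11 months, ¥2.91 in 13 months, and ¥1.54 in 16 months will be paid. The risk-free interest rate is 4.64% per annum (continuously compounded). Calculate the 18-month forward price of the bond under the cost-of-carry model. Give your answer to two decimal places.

PV(coupons) I = 1.29·e^(−0.0464·11/12) + 2.91·e^(−0.0464·13/12) + 1.54·e^(−0.0464·16/12)
I = 1.2363 + 2.7673 + 1.4476 = 5.4512
F = (S − I)·e^(rT) = (99.90 − 5.4512) · e^(0.0464·18/12)
= 94.4488 · e^0.069600 = 94.4488 × 1.072079 = ¥101.26

¥101.26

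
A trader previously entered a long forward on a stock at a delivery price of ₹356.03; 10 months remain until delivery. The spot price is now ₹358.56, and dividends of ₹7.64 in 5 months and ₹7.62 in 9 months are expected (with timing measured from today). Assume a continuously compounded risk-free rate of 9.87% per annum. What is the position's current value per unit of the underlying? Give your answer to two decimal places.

₹16.23

PV(remaining dividends) I = 7.64·e^(−0.0987·5/12) + 7.62·e^(−0.0987·9/12) = 14.4085
Current forward F = (S − I)·e^(rT) = (358.56 − 14.4085)·e^(0.0987·10/12) = 344.1515 × 1.085727 = 373.6546
Value (long) = (F − K)·e^(−rT) = (373.6546 − 356.03) × 0.921042 = 16.2330
Value = ₹16.23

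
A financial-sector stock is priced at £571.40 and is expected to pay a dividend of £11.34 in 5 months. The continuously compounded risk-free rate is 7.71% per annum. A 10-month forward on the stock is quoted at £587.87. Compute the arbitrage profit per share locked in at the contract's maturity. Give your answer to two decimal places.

PV(dividends) I = 11.34·e^(−0.0771·5/12) = 10.9815
Fair forward F* = (S − I)·e^(rT) = (571.40 − 10.9815)·e^0.064250 = 560.4185 × 1.066359 = 597.6073
Market £587.87 < fair 597.6073: forward underpriced → reverse cash-and-carry (short the stock, invest proceeds at r, pay the dividends, go long the forward).
Profit at T = |F_mkt − F*| = |587.87 − 597.6073| = £9.74 per share

£9.74 per share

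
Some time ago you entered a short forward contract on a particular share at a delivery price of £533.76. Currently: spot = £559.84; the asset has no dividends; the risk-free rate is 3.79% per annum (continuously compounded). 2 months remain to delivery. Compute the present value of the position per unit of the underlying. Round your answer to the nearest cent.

-£29.44

Current fair forward for the remaining 2 months: F = S·e^(r·T), r = 0.0379
F = 559.84 · e^(0.0379 × 2/12) = 559.84 × 1.006337 = 563.3877
Value of long forward = (F − K)·e^(−rT) = (563.3877 − 533.76) · e^(−0.0379·2/12)
= 29.6277 × 0.993703 = 29.44
Short position value = −(long value) = -£29.44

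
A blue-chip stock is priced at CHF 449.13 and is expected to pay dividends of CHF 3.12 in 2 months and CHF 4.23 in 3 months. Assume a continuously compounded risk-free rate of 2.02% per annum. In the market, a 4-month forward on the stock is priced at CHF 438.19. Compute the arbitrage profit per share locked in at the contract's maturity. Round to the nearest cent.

PV(dividends) I = 3.12·e^(−0.0202·2/12) + 4.23·e^(−0.0202·3/12) = 7.3182
Fair forward F* = (S − I)·e^(rT) = (449.13 − 7.3182)·e^0.006733 = 441.8118 × 1.006756 = 444.7967
Market CHF 438.19 < fair 444.7967: forward underpriced → reverse cash-and-carry (short the stock, invest proceeds at r, pay the dividends, go long the forward).
Profit at T = |F_mkt − F*| = |438.19 − 444.7967| = CHF 6.61 per share

CHF 6.61 per share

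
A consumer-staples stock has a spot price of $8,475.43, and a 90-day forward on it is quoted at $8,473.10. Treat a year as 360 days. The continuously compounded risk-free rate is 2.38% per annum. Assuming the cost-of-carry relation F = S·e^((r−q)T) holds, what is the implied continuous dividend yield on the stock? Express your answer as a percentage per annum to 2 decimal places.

2.49%

From F = S·e^((r−q)T): (r − q) = ln(F/S)/T
ln(8473.10/8475.43) = ln(0.999725) = -0.000275
(r − q) = -0.000275 / (90/360) = -0.001100
q = r − ln(F/S)/T = 0.0238 + 0.001100 = 0.024900
q = 2.49%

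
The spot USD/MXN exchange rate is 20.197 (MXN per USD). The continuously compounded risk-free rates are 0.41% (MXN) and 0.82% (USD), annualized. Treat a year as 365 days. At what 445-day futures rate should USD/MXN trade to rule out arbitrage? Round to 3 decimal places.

20.096

F = S·e^((r_MXN − r_USD)T) = 20.197 · e^((0.0041 − 0.0082) × 445/365)
= 20.197 · e^-0.004999 = 20.197 × 0.995013
F = 20.096 MXN per USD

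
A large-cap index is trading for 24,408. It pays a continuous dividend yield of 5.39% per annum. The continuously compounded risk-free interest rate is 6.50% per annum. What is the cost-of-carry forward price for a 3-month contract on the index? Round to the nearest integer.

24,476

F = S·e^((r − q)T) = 24408 · e^((0.0650 − 0.0539) × 3/12)
= 24408 · e^0.002775 = 24408 × 1.002779
F = 24,476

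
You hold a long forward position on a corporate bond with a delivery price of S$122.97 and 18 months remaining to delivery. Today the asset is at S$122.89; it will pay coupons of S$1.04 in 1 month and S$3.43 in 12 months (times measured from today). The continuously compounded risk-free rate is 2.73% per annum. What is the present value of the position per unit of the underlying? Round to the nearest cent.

PV(remaining coupons) I = 1.04·e^(−0.0273·1/12) + 3.43·e^(−0.0273·12/12) = 4.3753
Current forward F = (S − I)·e^(rT) = (122.89 − 4.3753)·e^(0.0273·18/12) = 118.5147 × 1.041800 = 123.4686
Value (long) = (F − K)·e^(−rT) = (123.4686 − 122.97) × 0.959877 = 0.4786
Value = S$0.48

S$0.48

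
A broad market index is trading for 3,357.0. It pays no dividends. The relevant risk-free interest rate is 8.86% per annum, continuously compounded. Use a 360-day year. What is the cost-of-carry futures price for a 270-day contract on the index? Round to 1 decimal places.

3,587.7

F = S·e^(rT) = 3357.0 · e^(0.0886 × 270/360)
= 3357.0 · e^0.066450 = 3357.0 × 1.068708
F = 3,587.7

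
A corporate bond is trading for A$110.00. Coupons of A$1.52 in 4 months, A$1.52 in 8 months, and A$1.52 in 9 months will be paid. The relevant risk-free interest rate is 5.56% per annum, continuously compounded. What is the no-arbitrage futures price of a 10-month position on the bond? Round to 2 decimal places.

PV(coupons) I = 1.52·e^(−0.0556·4/12) + 1.52·e^(−0.0556·8/12) + 1.52·e^(−0.0556·9/12)
I = 1.4921 + 1.4647 + 1.4579 = 4.4147
F = (S − I)·e^(rT) = (110.00 − 4.4147) · e^(0.0556·10/12)
= 105.5853 · e^0.046333 = 105.5853 × 1.047423 = A$110.59

A$110.59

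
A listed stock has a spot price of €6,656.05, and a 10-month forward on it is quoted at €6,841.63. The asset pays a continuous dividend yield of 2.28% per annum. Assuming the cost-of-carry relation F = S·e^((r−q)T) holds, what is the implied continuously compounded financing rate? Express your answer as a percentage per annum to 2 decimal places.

From F = S·e^((r−q)T): (r − q) = ln(F/S)/T
ln(6841.63/6656.05) = ln(1.027881) = 0.027499
(r − q) = 0.027499 / (10/12) = 0.032999
r = ln(F/S)/T + q = 0.032999 + 0.0228 = 0.055799
r = 5.58%

5.58%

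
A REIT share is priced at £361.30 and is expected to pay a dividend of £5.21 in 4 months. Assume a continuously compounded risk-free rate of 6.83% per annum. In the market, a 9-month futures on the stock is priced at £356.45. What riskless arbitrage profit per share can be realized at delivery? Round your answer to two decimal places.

PV(dividends) I = 5.21·e^(−0.0683·4/12) = 5.0927
Fair futures F* = (S − I)·e^(rT) = (361.30 − 5.0927)·e^0.051225 = 356.2073 × 1.052560 = 374.9296
Market £356.45 < fair 374.9296: forward underpriced → reverse cash-and-carry (short the stock, invest proceeds at r, pay the dividends, go long the forward).
Profit at T = |F_mkt − F*| = |356.45 − 374.9296| = £18.48 per share

£18.48 per share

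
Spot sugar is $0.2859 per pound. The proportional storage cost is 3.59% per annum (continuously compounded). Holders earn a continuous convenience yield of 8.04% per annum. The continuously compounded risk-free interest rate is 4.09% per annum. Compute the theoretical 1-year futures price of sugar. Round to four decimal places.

$0.2849 per pound

Net carry = r + u − y = 0.0409 + 0.0359 − 0.0804 = -0.0036
F = S·e^((r+u−y)T) = 0.2859 · e^(-0.0036 × 12/12) = 0.2859 · e^-0.003600
= 0.2859 × 0.996406 = $0.2849 per pound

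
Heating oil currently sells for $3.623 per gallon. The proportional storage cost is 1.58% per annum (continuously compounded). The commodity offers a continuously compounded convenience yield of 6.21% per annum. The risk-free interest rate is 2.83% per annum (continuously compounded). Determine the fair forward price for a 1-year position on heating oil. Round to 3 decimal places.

$3.558 per gallon

Net carry = r + u − y = 0.0283 + 0.0158 − 0.0621 = -0.0180
F = S·e^((r+u−y)T) = 3.623 · e^(-0.0180 × 1) = 3.623 · e^-0.018000
= 3.623 × 0.982161 = $3.558 per gallon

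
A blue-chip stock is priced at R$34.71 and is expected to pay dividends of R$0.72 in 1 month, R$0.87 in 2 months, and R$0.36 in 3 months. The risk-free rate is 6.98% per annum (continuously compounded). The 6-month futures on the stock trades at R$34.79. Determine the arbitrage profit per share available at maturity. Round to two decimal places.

R$0.85 per share

PV(dividends) I = 0.72·e^(−0.0698·1/12) + 0.87·e^(−0.0698·2/12) + 0.36·e^(−0.0698·3/12) = 1.9295
Fair futures F* = (S − I)·e^(rT) = (34.71 − 1.9295)·e^0.034900 = 32.7805 × 1.035516 = 33.9447
Market R$34.79 > fair 33.9447: forward overpriced → cash-and-carry (borrow at r, buy the stock and collect the dividends, short the forward).
Profit at T = |F_mkt − F*| = |34.79 − 33.9447| = R$0.85 per share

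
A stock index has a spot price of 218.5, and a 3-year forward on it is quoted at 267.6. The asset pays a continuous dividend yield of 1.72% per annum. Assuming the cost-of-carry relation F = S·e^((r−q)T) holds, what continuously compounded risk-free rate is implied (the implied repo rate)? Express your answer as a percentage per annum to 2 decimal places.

8.48%

From F = S·e^((r−q)T): (r − q) = ln(F/S)/T
ln(267.6/218.5) = ln(1.224714) = 0.202707
(r − q) = 0.202707 / (3) = 0.067569
r = ln(F/S)/T + q = 0.067569 + 0.0172 = 0.084769
r = 8.48%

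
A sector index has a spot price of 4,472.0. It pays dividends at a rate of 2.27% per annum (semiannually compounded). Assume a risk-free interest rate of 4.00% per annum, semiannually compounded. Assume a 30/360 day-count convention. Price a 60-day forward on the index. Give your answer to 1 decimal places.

4,484.7

F = S · (1+r/2)^(2T) / (1+q/2)^(2T)
= 4472.0 × 1.006623 / 1.003769 = 4472.0 × 1.002843
F = 4,484.7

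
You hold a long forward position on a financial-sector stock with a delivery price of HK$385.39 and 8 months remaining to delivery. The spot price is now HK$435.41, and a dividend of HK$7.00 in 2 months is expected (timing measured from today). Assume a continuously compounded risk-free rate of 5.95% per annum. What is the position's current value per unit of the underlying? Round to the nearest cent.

HK$58.08

PV(remaining dividends) I = 7.00·e^(−0.0595·2/12) = 6.9309
Current forward F = (S − I)·e^(rT) = (435.41 − 6.9309)·e^(0.0595·8/12) = 428.4791 × 1.040464 = 445.8171
Value (long) = (F − K)·e^(−rT) = (445.8171 − 385.39) × 0.961110 = 58.0771
Value = HK$58.08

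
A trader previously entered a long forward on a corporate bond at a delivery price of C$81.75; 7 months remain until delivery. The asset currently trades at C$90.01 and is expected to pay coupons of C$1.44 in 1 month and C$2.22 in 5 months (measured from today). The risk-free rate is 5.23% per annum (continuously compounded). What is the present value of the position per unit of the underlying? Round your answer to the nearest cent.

PV(remaining coupons) I = 1.44·e^(−0.0523·1/12) + 2.22·e^(−0.0523·5/12) = 3.6059
Current forward F = (S − I)·e^(rT) = (90.01 − 3.6059)·e^(0.0523·7/12) = 86.4041 × 1.030978 = 89.0807
Value (long) = (F − K)·e^(−rT) = (89.0807 − 81.75) × 0.969952 = 7.1104
Value = C$7.11

C$7.11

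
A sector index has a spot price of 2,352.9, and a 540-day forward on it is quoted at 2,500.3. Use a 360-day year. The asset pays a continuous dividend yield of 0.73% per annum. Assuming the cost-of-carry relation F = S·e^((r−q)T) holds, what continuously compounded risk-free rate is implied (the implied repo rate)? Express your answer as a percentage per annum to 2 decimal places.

From F = S·e^((r−q)T): (r − q) = ln(F/S)/T
ln(2500.3/2352.9) = ln(1.062646) = 0.060762
(r − q) = 0.060762 / (540/360) = 0.040508
r = ln(F/S)/T + q = 0.040508 + 0.0073 = 0.047808
r = 4.78%

4.78%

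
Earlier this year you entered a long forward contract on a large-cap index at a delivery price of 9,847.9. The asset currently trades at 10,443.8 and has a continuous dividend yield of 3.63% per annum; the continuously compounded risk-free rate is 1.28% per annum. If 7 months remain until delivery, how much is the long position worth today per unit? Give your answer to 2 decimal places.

Current fair forward for the remaining 7 months: F = S·e^((r − q)·T), (r − q) = 0.0128 − 0.0363 = -0.0235
F = 10443.8 · e^(-0.0235 × 7/12) = 10443.8 × 0.98638520 = 10301.6098
Value of long forward = (F − K)·e^(−rT) = (10301.6098 − 9847.9) · e^(−0.0128·7/12)
= 453.7098 × 0.99256114 = 450.33

450.33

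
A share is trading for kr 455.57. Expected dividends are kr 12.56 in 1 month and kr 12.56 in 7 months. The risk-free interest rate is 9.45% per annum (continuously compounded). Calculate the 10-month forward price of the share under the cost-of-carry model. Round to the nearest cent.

PV(dividends) I = 12.56·e^(−0.0945·1/12) + 12.56·e^(−0.0945·7/12)
I = 12.4615 + 11.8864 = 24.3479
F = (S − I)·e^(rT) = (455.57 − 24.3479) · e^(0.0945·10/12)
= 431.2221 · e^0.078750 = 431.2221 × 1.081934 = kr 466.55

kr 466.55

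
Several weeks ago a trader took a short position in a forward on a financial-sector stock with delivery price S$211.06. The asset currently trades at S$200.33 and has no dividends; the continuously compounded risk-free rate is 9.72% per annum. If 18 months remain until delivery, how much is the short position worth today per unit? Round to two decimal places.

Current fair forward for the remaining 18 months: F = S·e^(r·T), r = 0.0972
F = 200.33 · e^(0.0972 × 18/12) = 200.33 × 1.156965 = 231.7748
Value of long forward = (F − K)·e^(−rT) = (231.7748 − 211.06) · e^(−0.0972·18/12)
= 20.7148 × 0.864331 = 17.90
Short position value = −(long value) = -S$17.90

-S$17.90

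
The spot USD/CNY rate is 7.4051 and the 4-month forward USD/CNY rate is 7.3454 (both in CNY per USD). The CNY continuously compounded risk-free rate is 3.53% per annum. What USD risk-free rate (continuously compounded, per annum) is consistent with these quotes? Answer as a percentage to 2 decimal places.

F = S·e^((r_CNY − r_USD)T) ⇒ r_USD = r_CNY − ln(F/S)/T
ln(7.3454/7.4051) = -0.008095; /(4/12) = -0.024285
r_USD = 0.0353 + 0.024285 = 0.059585
r_USD = 5.96%

5.96%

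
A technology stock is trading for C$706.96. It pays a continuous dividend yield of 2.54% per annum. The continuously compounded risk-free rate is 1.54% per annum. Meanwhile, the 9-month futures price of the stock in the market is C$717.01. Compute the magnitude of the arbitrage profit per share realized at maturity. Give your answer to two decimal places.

C$15.33 per share

Fair futures: F* = S·e^(carry·T), with carry = (r − q) = 0.0154 − 0.0254 = -0.0100
F* = 706.96 · e^(-0.0100 × 9/12) = 706.96 · e^-0.007500 = 706.96 × 0.992528 = C$701.6776
Market C$717.01 > fair C$701.6776: forward overpriced → cash-and-carry (buy spot, short the forward).
At maturity, profit = |F_mkt − F*| = |717.01 − 701.6776| = C$15.33 per share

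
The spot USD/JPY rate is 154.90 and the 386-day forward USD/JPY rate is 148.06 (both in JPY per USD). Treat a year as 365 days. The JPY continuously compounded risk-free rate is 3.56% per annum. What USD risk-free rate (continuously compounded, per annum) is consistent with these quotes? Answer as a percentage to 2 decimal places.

7.83%

F = S·e^((r_JPY − r_USD)T) ⇒ r_USD = r_JPY − ln(F/S)/T
ln(148.06/154.90) = -0.045162; /(386/365) = -0.042705
r_USD = 0.0356 + 0.042705 = 0.078305
r_USD = 7.83%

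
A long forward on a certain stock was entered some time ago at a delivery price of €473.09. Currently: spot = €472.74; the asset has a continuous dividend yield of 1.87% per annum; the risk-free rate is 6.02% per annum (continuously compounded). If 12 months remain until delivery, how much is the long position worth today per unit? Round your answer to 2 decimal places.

Current fair forward for the remaining 12 months: F = S·e^((r − q)·T), (r − q) = 0.0602 − 0.0187 = 0.0415
F = 472.74 · e^(0.0415 × 12/12) = 472.74 × 1.042373 = 492.7714
Value of long forward = (F − K)·e^(−rT) = (492.7714 − 473.09) · e^(−0.0602·12/12)
= 19.6814 × 0.941576 = 18.53

€18.53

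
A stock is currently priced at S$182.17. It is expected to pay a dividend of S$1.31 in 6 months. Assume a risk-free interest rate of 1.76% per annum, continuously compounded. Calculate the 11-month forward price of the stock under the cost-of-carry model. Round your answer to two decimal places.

PV(dividends) I = 1.31·e^(−0.0176·6/12)
I = 1.2985
F = (S − I)·e^(rT) = (182.17 − 1.2985) · e^(0.0176·11/12)
= 180.8715 · e^0.016133 = 180.8715 × 1.016264 = S$183.81

S$183.81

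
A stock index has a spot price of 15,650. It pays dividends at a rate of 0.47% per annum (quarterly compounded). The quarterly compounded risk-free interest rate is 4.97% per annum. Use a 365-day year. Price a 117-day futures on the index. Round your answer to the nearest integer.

F = S · (1+r/4)^(4T) / (1+q/4)^(4T)
= 15650 × 1.015959 / 1.001507 = 15650 × 1.014430
F = 15,876

15,876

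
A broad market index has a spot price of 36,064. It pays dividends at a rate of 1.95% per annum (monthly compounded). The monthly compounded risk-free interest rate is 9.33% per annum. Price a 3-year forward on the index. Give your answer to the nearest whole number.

44,955

F = S · (1+r/12)^(12T) / (1+q/12)^(12T)
= 36064 × 1.321566 / 1.060195 = 36064 × 1.246531
F = 44,955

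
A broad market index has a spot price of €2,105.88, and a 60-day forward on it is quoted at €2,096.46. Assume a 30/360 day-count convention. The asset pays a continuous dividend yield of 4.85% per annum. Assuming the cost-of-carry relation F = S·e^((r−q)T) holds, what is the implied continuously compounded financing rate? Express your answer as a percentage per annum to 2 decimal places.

From F = S·e^((r−q)T): (r − q) = ln(F/S)/T
ln(2096.46/2105.88) = ln(0.995527) = -0.004483
(r − q) = -0.004483 / (60/360) = -0.026898
r = ln(F/S)/T + q = -0.026898 + 0.0485 = 0.021602
r = 2.16%

2.16%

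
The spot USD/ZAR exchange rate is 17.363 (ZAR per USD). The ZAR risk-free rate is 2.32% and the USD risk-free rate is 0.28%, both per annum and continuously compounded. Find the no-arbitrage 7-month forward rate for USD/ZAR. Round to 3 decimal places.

17.571

F = S·e^((r_ZAR − r_USD)T) = 17.363 · e^((0.0232 − 0.0028) × 7/12)
= 17.363 · e^0.011900 = 17.363 × 1.011971
F = 17.571 ZAR per USD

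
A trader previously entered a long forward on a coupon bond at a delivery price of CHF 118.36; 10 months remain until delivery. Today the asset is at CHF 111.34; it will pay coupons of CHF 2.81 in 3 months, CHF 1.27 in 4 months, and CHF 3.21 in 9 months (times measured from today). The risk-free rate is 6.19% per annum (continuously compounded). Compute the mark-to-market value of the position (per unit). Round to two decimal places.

PV(remaining coupons) I = 2.81·e^(−0.0619·3/12) + 1.27·e^(−0.0619·4/12) + 3.21·e^(−0.0619·9/12) = 7.0753
Current forward F = (S − I)·e^(rT) = (111.34 − 7.0753)·e^(0.0619·10/12) = 104.2647 × 1.052937 = 109.7842
Value (long) = (F − K)·e^(−rT) = (109.7842 − 118.36) × 0.949725 = -8.1447
Value = -CHF 8.14

-CHF 8.14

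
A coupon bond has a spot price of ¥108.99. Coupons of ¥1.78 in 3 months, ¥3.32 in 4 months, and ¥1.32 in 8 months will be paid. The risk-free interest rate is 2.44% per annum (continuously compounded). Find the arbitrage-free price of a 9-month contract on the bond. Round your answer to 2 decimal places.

PV(coupons) I = 1.78·e^(−0.0244·3/12) + 3.32·e^(−0.0244·4/12) + 1.32·e^(−0.0244·8/12)
I = 1.7692 + 3.2931 + 1.2987 = 6.3610
F = (S − I)·e^(rT) = (108.99 − 6.3610) · e^(0.0244·9/12)
= 102.6290 · e^0.018300 = 102.6290 × 1.018468 = ¥104.52

¥104.52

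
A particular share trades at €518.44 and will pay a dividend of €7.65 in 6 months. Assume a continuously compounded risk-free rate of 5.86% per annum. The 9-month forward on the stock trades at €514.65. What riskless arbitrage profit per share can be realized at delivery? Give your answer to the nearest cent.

€19.32 per share

PV(dividends) I = 7.65·e^(−0.0586·6/12) = 7.4291
Fair forward F* = (S − I)·e^(rT) = (518.44 − 7.4291)·e^0.043950 = 511.0109 × 1.044930 = 533.9706
Market €514.65 < fair 533.9706: forward underpriced → reverse cash-and-carry (short the stock, invest proceeds at r, pay the dividends, go long the forward).
Profit at T = |F_mkt − F*| = |514.65 − 533.9706| = €19.32 per share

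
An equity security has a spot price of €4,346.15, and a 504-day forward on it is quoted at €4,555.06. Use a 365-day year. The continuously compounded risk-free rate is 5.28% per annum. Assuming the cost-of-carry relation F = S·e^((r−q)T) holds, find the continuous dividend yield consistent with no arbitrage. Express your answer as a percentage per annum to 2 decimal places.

From F = S·e^((r−q)T): (r − q) = ln(F/S)/T
ln(4555.06/4346.15) = ln(1.048068) = 0.046948
(r − q) = 0.046948 / (504/365) = 0.034000
q = r − ln(F/S)/T = 0.0528 − 0.034000 = 0.018800
q = 1.88%

1.88%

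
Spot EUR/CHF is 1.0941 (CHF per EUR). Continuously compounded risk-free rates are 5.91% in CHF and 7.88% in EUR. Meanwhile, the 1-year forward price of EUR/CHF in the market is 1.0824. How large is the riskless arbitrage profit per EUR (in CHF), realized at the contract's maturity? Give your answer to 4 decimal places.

0.0096 per EUR (in CHF)

Fair forward: F* = S·e^(carry·T), with carry = (r_CHF − r_EUR) = 0.0591 − 0.0788 = -0.0197
F* = 1.0941 · e^(-0.0197 × 1) = 1.0941 · e^-0.019700 = 1.0941 × 0.980493 = 1.0728
Market 1.0824 > fair 1.0728: forward overpriced → cash-and-carry (buy spot, short the forward).
At maturity, profit = |F_mkt − F*| = |1.0824 − 1.0728| = 0.0096 per EUR (in CHF)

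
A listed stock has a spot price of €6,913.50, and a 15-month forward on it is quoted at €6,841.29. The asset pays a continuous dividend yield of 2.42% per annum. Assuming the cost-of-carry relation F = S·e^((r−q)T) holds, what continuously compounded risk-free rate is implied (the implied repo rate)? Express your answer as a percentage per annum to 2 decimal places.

From F = S·e^((r−q)T): (r − q) = ln(F/S)/T
ln(6841.29/6913.50) = ln(0.989555) = -0.010500
(r − q) = -0.010500 / (15/12) = -0.008400
r = ln(F/S)/T + q = -0.008400 + 0.0242 = 0.015800
r = 1.58%

1.58%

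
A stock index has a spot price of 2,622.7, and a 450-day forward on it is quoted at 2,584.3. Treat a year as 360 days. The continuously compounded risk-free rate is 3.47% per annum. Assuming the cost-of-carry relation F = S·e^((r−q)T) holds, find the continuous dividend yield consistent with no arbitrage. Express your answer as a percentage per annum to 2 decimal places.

4.65%

From F = S·e^((r−q)T): (r − q) = ln(F/S)/T
ln(2584.3/2622.7) = ln(0.985359) = -0.014749
(r − q) = -0.014749 / (450/360) = -0.011799
q = r − ln(F/S)/T = 0.0347 + 0.011799 = 0.046499
q = 4.65%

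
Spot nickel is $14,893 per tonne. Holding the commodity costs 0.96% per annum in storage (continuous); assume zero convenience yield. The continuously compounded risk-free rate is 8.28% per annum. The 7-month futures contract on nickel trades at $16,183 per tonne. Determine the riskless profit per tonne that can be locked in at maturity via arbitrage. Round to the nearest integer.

$465 per tonne

Fair futures: F* = S·e^(carry·T), with carry = (r + u) = 0.0828 + 0.0096 = 0.0924
F* = 14893 · e^(0.0924 × 7/12) = 14893 · e^0.053900 = 14893 × 1.055379 = $15717.7594
Market $16183 > fair $15717.7594: forward overpriced → cash-and-carry (buy spot, short the forward).
At maturity, profit = |F_mkt − F*| = |16183 − 15717.7594| = $465 per tonne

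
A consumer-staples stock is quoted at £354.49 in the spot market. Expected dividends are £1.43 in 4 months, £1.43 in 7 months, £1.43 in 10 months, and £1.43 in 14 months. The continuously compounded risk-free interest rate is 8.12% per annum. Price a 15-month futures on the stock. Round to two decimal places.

£386.39

PV(dividends) I = 1.43·e^(−0.0812·4/12) + 1.43·e^(−0.0812·7/12) + 1.43·e^(−0.0812·10/12) + 1.43·e^(−0.0812·14/12)
I = 1.3918 + 1.3638 + 1.3364 + 1.3008 = 5.3928
F = (S − I)·e^(rT) = (354.49 − 5.3928) · e^(0.0812·15/12)
= 349.0972 · e^0.101500 = 349.0972 × 1.106830 = £386.39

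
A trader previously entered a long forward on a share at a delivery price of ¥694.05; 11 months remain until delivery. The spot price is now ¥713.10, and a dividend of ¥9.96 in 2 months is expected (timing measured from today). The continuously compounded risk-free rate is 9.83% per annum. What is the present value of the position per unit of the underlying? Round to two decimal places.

¥69.06

PV(remaining dividends) I = 9.96·e^(−0.0983·2/12) = 9.7982
Current forward F = (S − I)·e^(rT) = (713.10 − 9.7982)·e^(0.0983·11/12) = 703.3018 × 1.094293 = 769.6182
Value (long) = (F − K)·e^(−rT) = (769.6182 − 694.05) × 0.913832 = 69.0566
Value = ¥69.06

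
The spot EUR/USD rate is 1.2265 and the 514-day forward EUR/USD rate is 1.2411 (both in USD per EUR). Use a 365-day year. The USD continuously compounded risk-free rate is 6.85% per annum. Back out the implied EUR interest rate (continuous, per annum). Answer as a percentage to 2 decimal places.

F = S·e^((r_USD − r_EUR)T) ⇒ r_EUR = r_USD − ln(F/S)/T
ln(1.2411/1.2265) = 0.011833; /(514/365) = 0.008403
r_EUR = 0.0685 − 0.008403 = 0.060097
r_EUR = 6.01%

6.01%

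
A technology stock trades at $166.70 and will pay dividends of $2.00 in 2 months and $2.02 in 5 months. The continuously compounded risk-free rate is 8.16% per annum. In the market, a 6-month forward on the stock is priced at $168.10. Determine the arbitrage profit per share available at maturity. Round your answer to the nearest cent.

$1.45 per share

PV(dividends) I = 2.00·e^(−0.0816·2/12) + 2.02·e^(−0.0816·5/12) = 3.9255
Fair forward F* = (S − I)·e^(rT) = (166.70 − 3.9255)·e^0.040800 = 162.7745 × 1.041644 = 169.5531
Market $168.10 < fair 169.5531: forward underpriced → reverse cash-and-carry (short the stock, invest proceeds at r, pay the dividends, go long the forward).
Profit at T = |F_mkt − F*| = |168.10 − 169.5531| = $1.45 per share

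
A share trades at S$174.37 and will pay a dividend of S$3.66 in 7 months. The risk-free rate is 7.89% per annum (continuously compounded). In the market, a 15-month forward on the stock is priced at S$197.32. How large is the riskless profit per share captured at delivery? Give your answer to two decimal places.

S$8.73 per share

PV(dividends) I = 3.66·e^(−0.0789·7/12) = 3.4954
Fair forward F* = (S − I)·e^(rT) = (174.37 − 3.4954)·e^0.098625 = 170.8746 × 1.103652 = 188.5861
Market S$197.32 > fair 188.5861: forward overpriced → cash-and-carry (borrow at r, buy the stock and collect the dividends, short the forward).
Profit at T = |F_mkt − F*| = |197.32 − 188.5861| = S$8.73 per share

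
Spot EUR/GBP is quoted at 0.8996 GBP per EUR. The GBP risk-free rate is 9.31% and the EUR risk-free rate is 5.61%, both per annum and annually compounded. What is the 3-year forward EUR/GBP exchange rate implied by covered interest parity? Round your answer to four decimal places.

By covered interest parity, F = S · (1+r_GBP)^T / (1+r_EUR)^T
= 0.8996 × 1.306110 / 1.177918 = 0.8996 × 1.108829
F = 0.9975 GBP per EUR

0.9975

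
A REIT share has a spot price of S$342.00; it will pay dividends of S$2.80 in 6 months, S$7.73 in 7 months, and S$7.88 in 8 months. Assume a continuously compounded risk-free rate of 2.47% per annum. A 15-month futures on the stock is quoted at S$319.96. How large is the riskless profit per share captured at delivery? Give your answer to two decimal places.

S$14.06 per share

PV(dividends) I = 2.80·e^(−0.0247·6/12) + 7.73·e^(−0.0247·7/12) + 7.88·e^(−0.0247·8/12) = 18.1364
Fair futures F* = (S − I)·e^(rT) = (342.00 − 18.1364)·e^0.030875 = 323.8636 × 1.031357 = 334.0190
Market S$319.96 < fair 334.0190: forward underpriced → reverse cash-and-carry (short the stock, invest proceeds at r, pay the dividends, go long the forward).
Profit at T = |F_mkt − F*| = |319.96 − 334.0190| = S$14.06 per share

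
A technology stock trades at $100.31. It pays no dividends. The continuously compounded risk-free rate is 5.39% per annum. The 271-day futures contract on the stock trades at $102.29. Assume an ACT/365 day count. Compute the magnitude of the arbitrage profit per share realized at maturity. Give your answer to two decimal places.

Fair futures: F* = S·e^(carry·T), with carry = r = 0.0539
F* = 100.31 · e^(0.0539 × 271/365) = 100.31 · e^0.040019 = 100.31 × 1.040831 = $104.4058
Market $102.29 < fair $104.4058: forward underpriced → reverse cash-and-carry (short spot, go long the forward).
At maturity, profit = |F_mkt − F*| = |102.29 − 104.4058| = $2.12 per share

$2.12 per share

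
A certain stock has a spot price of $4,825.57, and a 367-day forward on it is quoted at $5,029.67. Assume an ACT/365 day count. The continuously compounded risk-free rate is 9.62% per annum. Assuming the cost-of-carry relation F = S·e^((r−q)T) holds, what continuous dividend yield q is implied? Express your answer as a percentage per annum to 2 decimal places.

5.50%

From F = S·e^((r−q)T): (r − q) = ln(F/S)/T
ln(5029.67/4825.57) = ln(1.042296) = 0.041426
(r − q) = 0.041426 / (367/365) = 0.041200
q = r − ln(F/S)/T = 0.0962 − 0.041200 = 0.055000
q = 5.50%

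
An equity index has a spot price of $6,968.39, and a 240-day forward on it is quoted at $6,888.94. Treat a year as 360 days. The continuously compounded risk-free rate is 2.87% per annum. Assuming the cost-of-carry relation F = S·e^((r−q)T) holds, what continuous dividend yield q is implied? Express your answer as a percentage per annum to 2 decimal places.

4.59%

From F = S·e^((r−q)T): (r − q) = ln(F/S)/T
ln(6888.94/6968.39) = ln(0.988599) = -0.011466
(r − q) = -0.011466 / (240/360) = -0.017199
q = r − ln(F/S)/T = 0.0287 + 0.017199 = 0.045899
q = 4.59%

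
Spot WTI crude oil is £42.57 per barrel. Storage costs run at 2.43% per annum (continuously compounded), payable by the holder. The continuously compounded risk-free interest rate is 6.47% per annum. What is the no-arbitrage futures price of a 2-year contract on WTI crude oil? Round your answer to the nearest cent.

£50.86 per barrel

Net carry = r + u − y = 0.0647 + 0.0243 − 0.0000 = 0.0890
F = S·e^((r+u−y)T) = 42.57 · e^(0.0890 × 2) = 42.57 · e^0.178000
= 42.57 × 1.194825 = £50.86 per barrel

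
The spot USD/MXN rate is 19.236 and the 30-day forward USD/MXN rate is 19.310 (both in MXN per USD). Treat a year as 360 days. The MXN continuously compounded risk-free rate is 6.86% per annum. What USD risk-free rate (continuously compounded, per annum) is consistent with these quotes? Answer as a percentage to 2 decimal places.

F = S·e^((r_MXN − r_USD)T) ⇒ r_USD = r_MXN − ln(F/S)/T
ln(19.310/19.236) = 0.003840; /(30/360) = 0.046080
r_USD = 0.0686 − 0.046080 = 0.022520
r_USD = 2.25%

2.25%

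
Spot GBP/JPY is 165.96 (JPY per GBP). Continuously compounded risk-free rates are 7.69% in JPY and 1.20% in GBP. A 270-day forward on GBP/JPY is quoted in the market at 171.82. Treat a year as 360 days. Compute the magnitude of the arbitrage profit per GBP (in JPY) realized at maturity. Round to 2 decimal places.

Fair forward: F* = S·e^(carry·T), with carry = (r_JPY − r_GBP) = 0.0769 − 0.0120 = 0.0649
F* = 165.96 · e^(0.0649 × 270/360) = 165.96 · e^0.048675 = 165.96 × 1.049879 = 174.2379
Market 171.82 < fair 174.2379: forward underpriced → reverse cash-and-carry (short spot, go long the forward).
At maturity, profit = |F_mkt − F*| = |171.82 − 174.2379| = 2.42 per GBP (in JPY)

2.42 per GBP (in JPY)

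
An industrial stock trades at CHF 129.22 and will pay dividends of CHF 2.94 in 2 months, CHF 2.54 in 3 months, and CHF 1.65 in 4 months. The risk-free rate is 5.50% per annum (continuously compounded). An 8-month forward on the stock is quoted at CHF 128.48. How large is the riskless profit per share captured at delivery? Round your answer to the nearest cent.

PV(dividends) I = 2.94·e^(−0.0550·2/12) + 2.54·e^(−0.0550·3/12) + 1.65·e^(−0.0550·4/12) = 7.0385
Fair forward F* = (S − I)·e^(rT) = (129.22 − 7.0385)·e^0.036667 = 122.1815 × 1.037348 = 126.7447
Market CHF 128.48 > fair 126.7447: forward overpriced → cash-and-carry (borrow at r, buy the stock and collect the dividends, short the forward).
Profit at T = |F_mkt − F*| = |128.48 − 126.7447| = CHF 1.74 per share

CHF 1.74 per share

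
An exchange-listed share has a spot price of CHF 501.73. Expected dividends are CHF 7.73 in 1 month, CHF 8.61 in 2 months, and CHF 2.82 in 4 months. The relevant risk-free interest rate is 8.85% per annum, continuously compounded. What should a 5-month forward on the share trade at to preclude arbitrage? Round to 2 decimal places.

CHF 500.97

PV(dividends) I = 7.73·e^(−0.0885·1/12) + 8.61·e^(−0.0885·2/12) + 2.82·e^(−0.0885·4/12)
I = 7.6732 + 8.4839 + 2.7380 = 18.8951
F = (S − I)·e^(rT) = (501.73 − 18.8951) · e^(0.0885·5/12)
= 482.8349 · e^0.036875 = 482.8349 × 1.037563 = CHF 500.97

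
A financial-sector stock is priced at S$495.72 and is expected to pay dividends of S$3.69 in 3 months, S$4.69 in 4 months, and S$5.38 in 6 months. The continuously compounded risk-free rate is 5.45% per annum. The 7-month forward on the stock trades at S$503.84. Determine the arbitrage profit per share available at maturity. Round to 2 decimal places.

S$6.02 per share

PV(dividends) I = 3.69·e^(−0.0545·3/12) + 4.69·e^(−0.0545·4/12) + 5.38·e^(−0.0545·6/12) = 13.4810
Fair forward F* = (S − I)·e^(rT) = (495.72 − 13.4810)·e^0.031792 = 482.2390 × 1.032303 = 497.8168
Market S$503.84 > fair 497.8168: forward overpriced → cash-and-carry (borrow at r, buy the stock and collect the dividends, short the forward).
Profit at T = |F_mkt − F*| = |503.84 − 497.8168| = S$6.02 per share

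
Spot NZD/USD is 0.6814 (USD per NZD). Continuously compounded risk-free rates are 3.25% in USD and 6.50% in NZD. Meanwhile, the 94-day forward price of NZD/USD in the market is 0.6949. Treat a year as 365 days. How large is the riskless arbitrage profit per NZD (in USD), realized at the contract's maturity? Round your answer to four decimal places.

Fair forward: F* = S·e^(carry·T), with carry = (r_USD − r_NZD) = 0.0325 − 0.0650 = -0.0325
F* = 0.6814 · e^(-0.0325 × 94/365) = 0.6814 · e^-0.008370 = 0.6814 × 0.991665 = 0.6757
Market 0.6949 > fair 0.6757: forward overpriced → cash-and-carry (buy spot, short the forward).
At maturity, profit = |F_mkt − F*| = |0.6949 − 0.6757| = 0.0192 per NZD (in USD)

0.0192 per NZD (in USD)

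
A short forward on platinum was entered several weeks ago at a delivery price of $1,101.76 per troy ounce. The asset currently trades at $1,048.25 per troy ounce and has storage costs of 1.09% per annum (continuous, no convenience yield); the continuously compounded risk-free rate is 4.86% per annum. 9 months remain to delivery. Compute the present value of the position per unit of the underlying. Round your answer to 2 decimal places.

$5.47 per troy ounce

Current fair forward for the remaining 9 months: F = S·e^((r + u)·T), (r + u) = 0.0486 + 0.0109 = 0.0595
F = 1048.25 · e^(0.0595 × 9/12) = 1048.25 × 1.04563567 = 1096.0876
Value of long forward = (F − K)·e^(−rT) = (1096.0876 − 1101.76) · e^(−0.0486·9/12)
= -5.6724 × 0.96420630 = -5.47
Short position value = −(long value) = $5.47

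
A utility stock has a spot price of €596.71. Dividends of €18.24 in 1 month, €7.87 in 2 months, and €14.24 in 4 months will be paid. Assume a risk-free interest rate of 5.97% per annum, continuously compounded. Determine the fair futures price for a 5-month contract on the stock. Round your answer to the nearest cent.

PV(dividends) I = 18.24·e^(−0.0597·1/12) + 7.87·e^(−0.0597·2/12) + 14.24·e^(−0.0597·4/12)
I = 18.1495 + 7.7921 + 13.9594 = 39.9010
F = (S − I)·e^(rT) = (596.71 − 39.9010) · e^(0.0597·5/12)
= 556.8090 · e^0.024875 = 556.8090 × 1.025187 = €570.83

€570.83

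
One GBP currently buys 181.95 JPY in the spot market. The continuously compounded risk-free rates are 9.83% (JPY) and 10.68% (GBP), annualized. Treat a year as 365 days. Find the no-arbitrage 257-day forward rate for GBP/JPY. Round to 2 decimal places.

180.86

F = S·e^((r_JPY − r_GBP)T) = 181.95 · e^((0.0983 − 0.1068) × 257/365)
= 181.95 · e^-0.005985 = 181.95 × 0.994033
F = 180.86 JPY per GBP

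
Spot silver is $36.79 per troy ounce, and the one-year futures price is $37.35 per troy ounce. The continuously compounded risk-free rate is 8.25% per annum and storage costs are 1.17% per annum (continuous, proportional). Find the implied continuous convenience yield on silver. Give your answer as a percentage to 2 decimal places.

7.91%

F = S·e^((r+u−y)T) ⇒ (r+u−y) = ln(F/S)/T
ln(37.35/36.79) = 0.015107; /T ⇒ 0.015107
y = r + u − ln(F/S)/T = 0.0825 + 0.0117 − 0.015107 = 0.079093
y = 7.91%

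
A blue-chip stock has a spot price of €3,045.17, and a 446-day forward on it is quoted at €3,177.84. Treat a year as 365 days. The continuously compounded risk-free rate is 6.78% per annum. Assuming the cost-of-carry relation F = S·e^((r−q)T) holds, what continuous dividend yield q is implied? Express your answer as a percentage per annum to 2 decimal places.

3.29%

From F = S·e^((r−q)T): (r − q) = ln(F/S)/T
ln(3177.84/3045.17) = ln(1.043567) = 0.042645
(r − q) = 0.042645 / (446/365) = 0.034900
q = r − ln(F/S)/T = 0.0678 − 0.034900 = 0.032900
q = 3.29%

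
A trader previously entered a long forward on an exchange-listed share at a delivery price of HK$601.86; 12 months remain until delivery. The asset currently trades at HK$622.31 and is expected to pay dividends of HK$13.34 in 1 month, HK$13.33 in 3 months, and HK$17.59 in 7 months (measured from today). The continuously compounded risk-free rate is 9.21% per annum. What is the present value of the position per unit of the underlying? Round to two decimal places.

HK$30.47

PV(remaining dividends) I = 13.34·e^(−0.0921·1/12) + 13.33·e^(−0.0921·3/12) + 17.59·e^(−0.0921·7/12) = 42.9345
Current forward F = (S − I)·e^(rT) = (622.31 − 42.9345)·e^(0.0921·12/12) = 579.3755 × 1.096474 = 635.2702
Value (long) = (F − K)·e^(−rT) = (635.2702 − 601.86) × 0.912014 = 30.4706
Value = HK$30.47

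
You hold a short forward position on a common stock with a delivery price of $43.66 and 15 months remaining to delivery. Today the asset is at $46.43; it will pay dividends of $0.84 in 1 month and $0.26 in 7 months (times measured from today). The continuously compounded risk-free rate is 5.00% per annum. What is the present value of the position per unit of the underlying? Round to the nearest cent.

-$4.33

PV(remaining dividends) I = 0.84·e^(−0.0500·1/12) + 0.26·e^(−0.0500·7/12) = 1.0890
Current forward F = (S − I)·e^(rT) = (46.43 − 1.0890)·e^(0.0500·15/12) = 45.3410 × 1.064494 = 48.2652
Value (long) = (F − K)·e^(−rT) = (48.2652 − 43.66) × 0.939413 = 4.3262
Short position value = −(long value) = -$4.33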